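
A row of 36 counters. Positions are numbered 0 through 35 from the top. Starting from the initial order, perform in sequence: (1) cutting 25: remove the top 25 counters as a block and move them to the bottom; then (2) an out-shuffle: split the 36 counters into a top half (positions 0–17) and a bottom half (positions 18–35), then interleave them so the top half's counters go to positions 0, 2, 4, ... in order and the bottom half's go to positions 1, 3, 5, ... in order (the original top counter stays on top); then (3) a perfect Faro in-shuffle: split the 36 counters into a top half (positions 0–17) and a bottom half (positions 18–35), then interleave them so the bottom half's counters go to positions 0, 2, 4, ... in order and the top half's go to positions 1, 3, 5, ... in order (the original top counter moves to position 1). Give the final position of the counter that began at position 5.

28

Track the counter from position 5 forward through each operation:
  after op 1 (cut 25): 5 → 16
  after op 2 (out-shuffle): 16 → 32
  after op 3 (in-shuffle): 32 → 28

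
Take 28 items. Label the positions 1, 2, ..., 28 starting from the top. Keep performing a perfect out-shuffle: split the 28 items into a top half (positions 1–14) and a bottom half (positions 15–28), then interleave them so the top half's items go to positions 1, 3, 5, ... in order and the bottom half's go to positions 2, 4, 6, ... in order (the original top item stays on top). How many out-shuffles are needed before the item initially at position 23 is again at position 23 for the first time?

18

Follow position 23 under repeated out-shuffles:
23 → 18 → 8 → 15 → 2 → 3 → 5 → 9 → 17 → 6 → 11 → 21 → 14 → 27 → 26 → 24 → 20 → 12 → 23
It first returns after 18 out-shuffles.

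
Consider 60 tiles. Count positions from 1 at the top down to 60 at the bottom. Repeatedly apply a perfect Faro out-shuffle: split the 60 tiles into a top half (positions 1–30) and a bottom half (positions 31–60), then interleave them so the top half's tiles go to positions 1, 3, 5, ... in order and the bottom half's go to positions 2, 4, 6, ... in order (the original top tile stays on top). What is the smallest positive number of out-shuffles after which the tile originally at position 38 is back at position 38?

58

Follow position 38 under repeated out-shuffles:
38 → 16 → 31 → 2 → 3 → 5 → 9 → 17 → ... → 38 (length 58)
It first returns after 58 out-shuffles.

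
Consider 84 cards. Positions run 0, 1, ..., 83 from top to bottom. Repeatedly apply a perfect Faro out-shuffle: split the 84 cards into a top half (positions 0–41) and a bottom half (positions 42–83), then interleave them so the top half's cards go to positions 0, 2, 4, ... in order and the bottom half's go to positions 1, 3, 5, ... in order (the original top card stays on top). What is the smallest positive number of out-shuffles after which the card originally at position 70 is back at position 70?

82

Follow position 70 under repeated out-shuffles:
70 → 57 → 31 → 62 → 41 → 82 → 81 → 79 → ... → 70 (length 82)
It first returns after 82 out-shuffles.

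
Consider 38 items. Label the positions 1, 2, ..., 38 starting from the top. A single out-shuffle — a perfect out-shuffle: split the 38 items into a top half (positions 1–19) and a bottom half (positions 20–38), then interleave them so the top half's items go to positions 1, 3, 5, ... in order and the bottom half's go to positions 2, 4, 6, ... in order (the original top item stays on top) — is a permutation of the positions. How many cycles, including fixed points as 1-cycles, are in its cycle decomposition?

Trace each unvisited position around until it returns:
(1) (2 3 5 9 17 33 ... len 36) (38)
3 cycles in total.

3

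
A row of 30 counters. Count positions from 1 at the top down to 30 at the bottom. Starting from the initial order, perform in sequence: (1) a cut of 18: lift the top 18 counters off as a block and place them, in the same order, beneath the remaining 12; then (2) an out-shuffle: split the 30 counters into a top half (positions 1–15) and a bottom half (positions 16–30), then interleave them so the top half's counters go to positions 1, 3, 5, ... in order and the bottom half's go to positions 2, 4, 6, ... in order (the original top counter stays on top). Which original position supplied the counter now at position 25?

Undo the operations in reverse order, starting from position 25:
  undo op 2 (out-shuffle, from top half): 25 ← 13
  undo op 1 (cut 18): 13 ← 1
So the counter at position 25 came from original position 1.

1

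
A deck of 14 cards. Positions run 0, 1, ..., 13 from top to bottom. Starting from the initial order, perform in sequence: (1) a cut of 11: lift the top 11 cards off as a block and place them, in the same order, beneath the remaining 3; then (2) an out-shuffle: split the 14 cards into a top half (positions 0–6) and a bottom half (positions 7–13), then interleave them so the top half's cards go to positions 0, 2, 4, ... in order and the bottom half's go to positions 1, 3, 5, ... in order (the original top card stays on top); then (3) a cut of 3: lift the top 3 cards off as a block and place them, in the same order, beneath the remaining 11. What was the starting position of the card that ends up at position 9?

Undo the operations in reverse order, starting from position 9:
  undo op 3 (cut 3): 9 ← 12
  undo op 2 (out-shuffle, from top half): 12 ← 6
  undo op 1 (cut 11): 6 ← 3
So the card at position 9 came from original position 3.

3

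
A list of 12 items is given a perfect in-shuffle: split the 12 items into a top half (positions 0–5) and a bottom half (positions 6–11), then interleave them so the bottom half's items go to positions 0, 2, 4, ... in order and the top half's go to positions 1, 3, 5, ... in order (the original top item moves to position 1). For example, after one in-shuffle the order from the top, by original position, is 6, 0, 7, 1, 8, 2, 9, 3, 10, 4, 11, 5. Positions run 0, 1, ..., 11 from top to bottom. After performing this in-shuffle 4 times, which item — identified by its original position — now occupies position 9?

Work backwards from position 9, undoing one in-shuffle at a time:
9 ← 4 ← 8 ← 10 ← 11
So the item now at position 9 started at position 11.

11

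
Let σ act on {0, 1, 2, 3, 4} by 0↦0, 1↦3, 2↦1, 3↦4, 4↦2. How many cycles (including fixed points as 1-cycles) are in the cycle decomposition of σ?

Cycle decomposition: (0) (1 3 4 2).
2 cycles.

2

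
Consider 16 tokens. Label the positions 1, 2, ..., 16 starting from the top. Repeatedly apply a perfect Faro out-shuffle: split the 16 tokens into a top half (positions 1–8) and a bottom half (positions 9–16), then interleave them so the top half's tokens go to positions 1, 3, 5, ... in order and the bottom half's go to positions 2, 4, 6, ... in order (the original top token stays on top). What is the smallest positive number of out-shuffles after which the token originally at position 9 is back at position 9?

Follow position 9 under repeated out-shuffles:
9 → 2 → 3 → 5 → 9
It first returns after 4 out-shuffles.

4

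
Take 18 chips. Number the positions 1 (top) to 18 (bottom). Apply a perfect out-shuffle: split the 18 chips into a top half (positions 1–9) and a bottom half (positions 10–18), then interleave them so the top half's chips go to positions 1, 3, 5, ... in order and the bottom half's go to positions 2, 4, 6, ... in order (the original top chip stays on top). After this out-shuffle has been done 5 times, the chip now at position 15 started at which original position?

Work backwards from position 15, undoing one out-shuffle at a time:
15 ← 8 ← 13 ← 7 ← 4 ← 11
So the chip now at position 15 started at position 11.

11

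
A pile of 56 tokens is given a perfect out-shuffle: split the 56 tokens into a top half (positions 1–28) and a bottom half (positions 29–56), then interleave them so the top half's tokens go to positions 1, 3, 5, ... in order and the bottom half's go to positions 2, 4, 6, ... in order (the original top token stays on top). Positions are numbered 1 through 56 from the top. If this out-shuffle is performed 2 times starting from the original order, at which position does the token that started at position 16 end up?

6

Track the token's position through each out-shuffle:
16 → 31 → 6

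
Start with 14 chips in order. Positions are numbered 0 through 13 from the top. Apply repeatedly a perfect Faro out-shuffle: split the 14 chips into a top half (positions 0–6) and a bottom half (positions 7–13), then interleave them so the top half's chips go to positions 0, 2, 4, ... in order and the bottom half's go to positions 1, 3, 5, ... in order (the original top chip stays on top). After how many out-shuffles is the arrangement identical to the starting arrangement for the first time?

The out-shuffle permutes the 14 positions with cycle lengths [1, 1, 12].
Every chip is home exactly when every cycle has completed a whole number of laps, i.e. after lcm(1, 12) = 12 out-shuffles.

12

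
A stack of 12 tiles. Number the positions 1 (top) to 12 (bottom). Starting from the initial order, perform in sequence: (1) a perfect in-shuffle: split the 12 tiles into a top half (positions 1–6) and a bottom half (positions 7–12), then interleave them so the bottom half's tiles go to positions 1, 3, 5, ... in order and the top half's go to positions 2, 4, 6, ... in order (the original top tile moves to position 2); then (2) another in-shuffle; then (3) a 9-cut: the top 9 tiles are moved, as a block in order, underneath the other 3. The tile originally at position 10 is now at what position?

Track the tile from position 10 forward through each operation:
  after op 1 (in-shuffle): 10 → 7
  after op 2 (in-shuffle): 7 → 1
  after op 3 (cut 9): 1 → 4

4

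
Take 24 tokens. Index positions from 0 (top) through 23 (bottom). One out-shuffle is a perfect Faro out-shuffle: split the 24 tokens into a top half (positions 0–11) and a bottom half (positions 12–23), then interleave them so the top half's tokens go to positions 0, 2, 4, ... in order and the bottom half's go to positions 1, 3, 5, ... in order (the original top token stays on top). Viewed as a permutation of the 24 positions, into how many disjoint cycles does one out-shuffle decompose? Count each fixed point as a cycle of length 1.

Trace each unvisited position around until it returns:
(0) (1 2 4 8 16 9 ... len 11) (5 10 20 17 11 22 ... len 11) (23)
4 cycles in total.

4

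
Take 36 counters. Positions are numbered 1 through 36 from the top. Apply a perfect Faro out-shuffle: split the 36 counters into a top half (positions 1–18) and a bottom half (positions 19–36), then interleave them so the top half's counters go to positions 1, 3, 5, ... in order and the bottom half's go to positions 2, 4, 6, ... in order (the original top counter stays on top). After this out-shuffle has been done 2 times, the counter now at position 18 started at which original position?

Work backwards from position 18, undoing one out-shuffle at a time:
18 ← 27 ← 14
So the counter now at position 18 started at position 14.

14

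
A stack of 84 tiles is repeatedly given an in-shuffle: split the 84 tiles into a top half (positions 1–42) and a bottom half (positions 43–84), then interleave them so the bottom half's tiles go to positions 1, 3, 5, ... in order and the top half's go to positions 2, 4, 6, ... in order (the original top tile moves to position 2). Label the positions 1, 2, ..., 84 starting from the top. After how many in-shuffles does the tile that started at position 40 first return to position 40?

Follow position 40 under repeated in-shuffles:
40 → 80 → 75 → 65 → 45 → 5 → 10 → 20 → 40
It first returns after 8 in-shuffles.

8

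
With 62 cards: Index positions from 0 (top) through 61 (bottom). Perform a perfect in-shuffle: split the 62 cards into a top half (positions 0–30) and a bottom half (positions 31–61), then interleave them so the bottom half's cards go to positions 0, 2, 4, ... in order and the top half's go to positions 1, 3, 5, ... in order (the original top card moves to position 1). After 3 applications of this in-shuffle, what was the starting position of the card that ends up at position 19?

Work backwards from position 19, undoing one in-shuffle at a time:
19 ← 9 ← 4 ← 33
So the card now at position 19 started at position 33.

33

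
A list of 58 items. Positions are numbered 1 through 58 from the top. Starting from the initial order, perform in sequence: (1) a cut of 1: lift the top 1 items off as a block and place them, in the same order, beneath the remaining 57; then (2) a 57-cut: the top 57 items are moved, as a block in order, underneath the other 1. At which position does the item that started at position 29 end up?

Track the item from position 29 forward through each operation:
  after op 1 (cut 1): 29 → 28
  after op 2 (cut 57): 28 → 29

29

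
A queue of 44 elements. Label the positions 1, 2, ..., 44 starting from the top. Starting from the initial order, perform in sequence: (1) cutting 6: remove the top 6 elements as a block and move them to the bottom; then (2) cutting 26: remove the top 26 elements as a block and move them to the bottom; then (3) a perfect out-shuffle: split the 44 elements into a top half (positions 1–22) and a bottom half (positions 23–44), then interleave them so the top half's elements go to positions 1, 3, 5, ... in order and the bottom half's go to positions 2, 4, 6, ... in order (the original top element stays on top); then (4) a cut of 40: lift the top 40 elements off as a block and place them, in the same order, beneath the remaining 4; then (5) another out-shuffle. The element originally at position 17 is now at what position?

35

Track the element from position 17 forward through each operation:
  after op 1 (cut 6): 17 → 11
  after op 2 (cut 26): 11 → 29
  after op 3 (out-shuffle): 29 → 14
  after op 4 (cut 40): 14 → 18
  after op 5 (out-shuffle): 18 → 35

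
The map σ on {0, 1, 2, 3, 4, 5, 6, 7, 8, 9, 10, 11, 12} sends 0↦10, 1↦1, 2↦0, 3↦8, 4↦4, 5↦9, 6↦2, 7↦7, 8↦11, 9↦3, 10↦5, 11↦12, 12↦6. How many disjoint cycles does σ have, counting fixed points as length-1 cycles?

4

Cycle decomposition: (0 10 5 9 3 8 11 12 6 2) (1) (4) (7).
4 cycles.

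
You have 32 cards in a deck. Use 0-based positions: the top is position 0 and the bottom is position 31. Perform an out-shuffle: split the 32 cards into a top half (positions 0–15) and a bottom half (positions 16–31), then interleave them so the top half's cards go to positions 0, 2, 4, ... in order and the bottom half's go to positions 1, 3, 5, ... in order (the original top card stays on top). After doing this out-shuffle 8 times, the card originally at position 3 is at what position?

24

Track the card's position through each out-shuffle:
3 → 6 → 12 → 24 → 17 → 3 → 6 → 12 → 24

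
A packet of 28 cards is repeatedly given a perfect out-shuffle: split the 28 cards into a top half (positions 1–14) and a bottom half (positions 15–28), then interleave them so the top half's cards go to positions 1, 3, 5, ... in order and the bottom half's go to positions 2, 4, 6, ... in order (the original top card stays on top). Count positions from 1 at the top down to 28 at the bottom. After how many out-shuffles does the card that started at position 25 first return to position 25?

6

Follow position 25 under repeated out-shuffles:
25 → 22 → 16 → 4 → 7 → 13 → 25
It first returns after 6 out-shuffles.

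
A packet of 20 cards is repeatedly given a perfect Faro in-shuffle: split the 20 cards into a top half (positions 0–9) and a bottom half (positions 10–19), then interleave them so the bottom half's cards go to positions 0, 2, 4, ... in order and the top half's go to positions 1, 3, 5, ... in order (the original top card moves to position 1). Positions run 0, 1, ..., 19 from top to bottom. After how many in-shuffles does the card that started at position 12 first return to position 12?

Follow position 12 under repeated in-shuffles:
12 → 4 → 9 → 19 → 18 → 16 → 12
It first returns after 6 in-shuffles.

6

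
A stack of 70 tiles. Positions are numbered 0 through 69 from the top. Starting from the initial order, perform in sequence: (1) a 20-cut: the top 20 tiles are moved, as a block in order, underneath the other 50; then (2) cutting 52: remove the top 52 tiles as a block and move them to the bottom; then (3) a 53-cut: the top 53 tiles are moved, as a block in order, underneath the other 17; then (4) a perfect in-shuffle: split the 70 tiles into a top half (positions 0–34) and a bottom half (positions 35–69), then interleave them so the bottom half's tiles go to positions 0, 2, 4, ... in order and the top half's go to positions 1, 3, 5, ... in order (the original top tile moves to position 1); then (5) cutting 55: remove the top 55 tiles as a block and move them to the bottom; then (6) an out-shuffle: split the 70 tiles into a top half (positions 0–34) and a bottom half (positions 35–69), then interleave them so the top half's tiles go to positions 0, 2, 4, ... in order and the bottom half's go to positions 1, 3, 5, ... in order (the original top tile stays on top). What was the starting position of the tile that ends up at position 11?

Undo the operations in reverse order, starting from position 11:
  undo op 6 (out-shuffle, from bottom half): 11 ← 40
  undo op 5 (cut 55): 40 ← 25
  undo op 4 (in-shuffle, from top half): 25 ← 12
  undo op 3 (cut 53): 12 ← 65
  undo op 2 (cut 52): 65 ← 47
  undo op 1 (cut 20): 47 ← 67
So the tile at position 11 came from original position 67.

67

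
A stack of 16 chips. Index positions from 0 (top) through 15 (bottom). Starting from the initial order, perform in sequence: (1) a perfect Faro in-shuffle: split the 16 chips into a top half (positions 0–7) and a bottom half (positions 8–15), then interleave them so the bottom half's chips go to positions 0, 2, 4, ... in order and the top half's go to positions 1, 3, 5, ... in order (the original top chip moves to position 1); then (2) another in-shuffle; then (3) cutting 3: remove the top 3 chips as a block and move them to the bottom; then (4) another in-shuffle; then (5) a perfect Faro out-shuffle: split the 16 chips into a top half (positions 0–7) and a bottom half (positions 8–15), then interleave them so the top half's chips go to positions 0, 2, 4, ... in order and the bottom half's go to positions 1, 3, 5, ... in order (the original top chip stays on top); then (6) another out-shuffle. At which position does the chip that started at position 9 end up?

5

Track the chip from position 9 forward through each operation:
  after op 1 (in-shuffle): 9 → 2
  after op 2 (in-shuffle): 2 → 5
  after op 3 (cut 3): 5 → 2
  after op 4 (in-shuffle): 2 → 5
  after op 5 (out-shuffle): 5 → 10
  after op 6 (out-shuffle): 10 → 5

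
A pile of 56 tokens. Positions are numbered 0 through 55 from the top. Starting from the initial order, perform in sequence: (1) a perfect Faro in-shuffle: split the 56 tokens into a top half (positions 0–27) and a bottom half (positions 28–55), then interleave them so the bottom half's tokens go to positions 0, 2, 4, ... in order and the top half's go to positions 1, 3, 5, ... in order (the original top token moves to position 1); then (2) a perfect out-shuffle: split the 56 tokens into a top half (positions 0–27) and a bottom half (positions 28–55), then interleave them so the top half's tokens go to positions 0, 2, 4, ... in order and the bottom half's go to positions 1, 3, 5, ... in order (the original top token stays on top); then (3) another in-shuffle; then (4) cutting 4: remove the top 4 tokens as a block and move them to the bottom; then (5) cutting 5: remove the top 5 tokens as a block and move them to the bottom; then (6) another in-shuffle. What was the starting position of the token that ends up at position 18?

Undo the operations in reverse order, starting from position 18:
  undo op 6 (in-shuffle, from bottom half): 18 ← 37
  undo op 5 (cut 5): 37 ← 42
  undo op 4 (cut 4): 42 ← 46
  undo op 3 (in-shuffle, from bottom half): 46 ← 51
  undo op 2 (out-shuffle, from bottom half): 51 ← 53
  undo op 1 (in-shuffle, from top half): 53 ← 26
So the token at position 18 came from original position 26.

26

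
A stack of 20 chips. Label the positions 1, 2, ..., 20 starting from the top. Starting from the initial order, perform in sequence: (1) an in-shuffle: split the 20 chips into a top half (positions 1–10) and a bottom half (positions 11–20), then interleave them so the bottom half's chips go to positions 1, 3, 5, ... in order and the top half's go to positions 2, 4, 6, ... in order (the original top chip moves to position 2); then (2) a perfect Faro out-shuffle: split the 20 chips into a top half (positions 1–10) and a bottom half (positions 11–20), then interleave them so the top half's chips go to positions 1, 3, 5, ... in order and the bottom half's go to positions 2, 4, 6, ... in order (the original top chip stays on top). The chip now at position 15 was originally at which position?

4

Undo the operations in reverse order, starting from position 15:
  undo op 2 (out-shuffle, from top half): 15 ← 8
  undo op 1 (in-shuffle, from top half): 8 ← 4
So the chip at position 15 came from original position 4.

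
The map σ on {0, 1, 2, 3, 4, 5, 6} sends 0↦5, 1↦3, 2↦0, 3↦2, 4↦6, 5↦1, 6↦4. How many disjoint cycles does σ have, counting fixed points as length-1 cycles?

2

Cycle decomposition: (0 5 1 3 2) (4 6).
2 cycles.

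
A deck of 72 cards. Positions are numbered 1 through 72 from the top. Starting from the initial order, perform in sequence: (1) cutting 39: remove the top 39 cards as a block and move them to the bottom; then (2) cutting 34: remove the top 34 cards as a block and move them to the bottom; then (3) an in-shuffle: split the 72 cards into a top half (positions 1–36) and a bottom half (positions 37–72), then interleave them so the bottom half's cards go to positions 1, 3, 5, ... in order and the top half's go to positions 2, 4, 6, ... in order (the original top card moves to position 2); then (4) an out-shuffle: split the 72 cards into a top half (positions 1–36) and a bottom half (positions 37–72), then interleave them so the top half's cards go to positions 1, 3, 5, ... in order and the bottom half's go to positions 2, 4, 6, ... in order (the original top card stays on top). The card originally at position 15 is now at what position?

Track the card from position 15 forward through each operation:
  after op 1 (cut 39): 15 → 48
  after op 2 (cut 34): 48 → 14
  after op 3 (in-shuffle): 14 → 28
  after op 4 (out-shuffle): 28 → 55

55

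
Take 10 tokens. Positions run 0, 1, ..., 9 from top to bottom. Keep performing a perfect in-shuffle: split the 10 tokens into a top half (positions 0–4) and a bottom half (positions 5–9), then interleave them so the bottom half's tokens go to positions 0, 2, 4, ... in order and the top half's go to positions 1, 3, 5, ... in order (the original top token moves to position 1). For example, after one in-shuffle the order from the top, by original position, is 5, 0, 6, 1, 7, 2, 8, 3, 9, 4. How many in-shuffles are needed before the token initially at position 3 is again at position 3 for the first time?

10

Follow position 3 under repeated in-shuffles:
3 → 7 → 4 → 9 → 8 → 6 → 2 → 5 → 0 → 1 → 3
It first returns after 10 in-shuffles.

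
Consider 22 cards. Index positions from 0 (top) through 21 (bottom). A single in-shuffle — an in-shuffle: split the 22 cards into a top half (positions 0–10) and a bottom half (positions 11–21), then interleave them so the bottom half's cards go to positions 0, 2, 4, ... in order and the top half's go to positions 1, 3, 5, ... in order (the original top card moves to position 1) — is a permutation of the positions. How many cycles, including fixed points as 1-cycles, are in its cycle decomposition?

Trace each unvisited position around until it returns:
(0 1 3 7 15 8 ... len 11) (4 9 19 16 10 21 ... len 11)
2 cycles in total.

2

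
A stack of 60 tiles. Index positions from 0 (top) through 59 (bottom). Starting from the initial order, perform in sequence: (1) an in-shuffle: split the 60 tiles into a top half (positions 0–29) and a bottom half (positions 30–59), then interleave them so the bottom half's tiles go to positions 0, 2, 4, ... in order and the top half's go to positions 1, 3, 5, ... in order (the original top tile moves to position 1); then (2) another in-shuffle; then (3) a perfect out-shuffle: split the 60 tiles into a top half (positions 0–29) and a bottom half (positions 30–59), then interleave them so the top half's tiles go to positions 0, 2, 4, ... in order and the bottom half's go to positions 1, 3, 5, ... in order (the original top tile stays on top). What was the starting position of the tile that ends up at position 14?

1

Undo the operations in reverse order, starting from position 14:
  undo op 3 (out-shuffle, from top half): 14 ← 7
  undo op 2 (in-shuffle, from top half): 7 ← 3
  undo op 1 (in-shuffle, from top half): 3 ← 1
So the tile at position 14 came from original position 1.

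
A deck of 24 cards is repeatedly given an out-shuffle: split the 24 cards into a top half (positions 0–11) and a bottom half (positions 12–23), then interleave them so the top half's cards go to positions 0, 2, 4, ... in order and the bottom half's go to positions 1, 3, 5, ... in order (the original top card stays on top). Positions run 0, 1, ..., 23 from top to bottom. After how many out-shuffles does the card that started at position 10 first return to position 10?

11

Follow position 10 under repeated out-shuffles:
10 → 20 → 17 → 11 → 22 → 21 → 19 → 15 → 7 → 14 → 5 → 10
It first returns after 11 out-shuffles.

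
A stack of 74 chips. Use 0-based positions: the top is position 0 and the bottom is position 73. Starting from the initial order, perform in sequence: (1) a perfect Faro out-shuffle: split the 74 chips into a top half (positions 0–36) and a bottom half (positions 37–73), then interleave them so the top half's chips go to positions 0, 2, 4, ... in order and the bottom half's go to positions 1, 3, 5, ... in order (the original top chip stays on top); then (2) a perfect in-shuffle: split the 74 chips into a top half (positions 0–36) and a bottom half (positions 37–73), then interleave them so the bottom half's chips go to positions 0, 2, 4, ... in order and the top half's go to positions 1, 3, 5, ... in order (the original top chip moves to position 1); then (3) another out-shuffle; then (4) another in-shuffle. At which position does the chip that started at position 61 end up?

Track the chip from position 61 forward through each operation:
  after op 1 (out-shuffle): 61 → 49
  after op 2 (in-shuffle): 49 → 24
  after op 3 (out-shuffle): 24 → 48
  after op 4 (in-shuffle): 48 → 22

22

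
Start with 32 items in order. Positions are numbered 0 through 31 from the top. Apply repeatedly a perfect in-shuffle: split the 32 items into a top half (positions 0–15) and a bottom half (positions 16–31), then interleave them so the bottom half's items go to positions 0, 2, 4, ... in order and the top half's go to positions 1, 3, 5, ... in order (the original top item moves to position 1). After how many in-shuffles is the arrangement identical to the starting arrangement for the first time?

The in-shuffle permutes the 32 positions with cycle lengths [2, 10, 10, 10].
Every item is home exactly when every cycle has completed a whole number of laps, i.e. after lcm(2, 10) = 10 in-shuffles.

10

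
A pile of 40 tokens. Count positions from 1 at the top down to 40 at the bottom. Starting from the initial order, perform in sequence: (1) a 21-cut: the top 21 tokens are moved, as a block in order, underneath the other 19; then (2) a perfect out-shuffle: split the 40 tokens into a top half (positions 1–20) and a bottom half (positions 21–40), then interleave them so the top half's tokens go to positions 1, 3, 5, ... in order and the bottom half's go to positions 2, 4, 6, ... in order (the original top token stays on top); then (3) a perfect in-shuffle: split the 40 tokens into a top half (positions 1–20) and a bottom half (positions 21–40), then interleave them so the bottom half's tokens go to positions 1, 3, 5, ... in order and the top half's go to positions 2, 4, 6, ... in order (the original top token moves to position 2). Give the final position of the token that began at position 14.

Track the token from position 14 forward through each operation:
  after op 1 (cut 21): 14 → 33
  after op 2 (out-shuffle): 33 → 26
  after op 3 (in-shuffle): 26 → 11

11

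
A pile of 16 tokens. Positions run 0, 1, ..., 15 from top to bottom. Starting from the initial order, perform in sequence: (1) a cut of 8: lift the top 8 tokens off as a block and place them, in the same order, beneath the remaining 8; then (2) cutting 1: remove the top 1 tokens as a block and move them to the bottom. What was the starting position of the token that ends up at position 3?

Undo the operations in reverse order, starting from position 3:
  undo op 2 (cut 1): 3 ← 4
  undo op 1 (cut 8): 4 ← 12
So the token at position 3 came from original position 12.

12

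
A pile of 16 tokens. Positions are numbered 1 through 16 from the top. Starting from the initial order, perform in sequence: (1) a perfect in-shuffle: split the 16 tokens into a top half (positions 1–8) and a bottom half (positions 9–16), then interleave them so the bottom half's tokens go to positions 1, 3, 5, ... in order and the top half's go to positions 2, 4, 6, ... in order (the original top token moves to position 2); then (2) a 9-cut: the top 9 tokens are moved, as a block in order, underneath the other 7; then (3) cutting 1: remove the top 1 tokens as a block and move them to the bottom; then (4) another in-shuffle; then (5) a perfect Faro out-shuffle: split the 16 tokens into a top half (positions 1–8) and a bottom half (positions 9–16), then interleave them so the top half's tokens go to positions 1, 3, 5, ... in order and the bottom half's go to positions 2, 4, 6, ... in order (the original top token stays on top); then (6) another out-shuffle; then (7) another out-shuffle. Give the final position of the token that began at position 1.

Track the token from position 1 forward through each operation:
  after op 1 (in-shuffle): 1 → 2
  after op 2 (cut 9): 2 → 9
  after op 3 (cut 1): 9 → 8
  after op 4 (in-shuffle): 8 → 16
  after op 5 (out-shuffle): 16 → 16
  after op 6 (out-shuffle): 16 → 16
  after op 7 (out-shuffle): 16 → 16

16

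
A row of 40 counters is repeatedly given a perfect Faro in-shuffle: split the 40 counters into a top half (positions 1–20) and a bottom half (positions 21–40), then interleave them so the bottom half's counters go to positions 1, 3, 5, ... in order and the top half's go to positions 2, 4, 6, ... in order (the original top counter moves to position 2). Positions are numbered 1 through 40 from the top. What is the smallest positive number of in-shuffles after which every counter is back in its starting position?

20

The in-shuffle permutes the 40 positions with cycle lengths [20, 20].
Every counter is home exactly when every cycle has completed a whole number of laps, i.e. after lcm(20) = 20 in-shuffles.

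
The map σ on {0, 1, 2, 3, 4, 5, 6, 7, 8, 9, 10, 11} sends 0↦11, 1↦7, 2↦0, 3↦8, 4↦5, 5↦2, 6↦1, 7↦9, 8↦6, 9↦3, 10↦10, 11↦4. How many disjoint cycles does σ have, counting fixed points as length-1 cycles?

3

Cycle decomposition: (0 11 4 5 2) (1 7 9 3 8 6) (10).
3 cycles.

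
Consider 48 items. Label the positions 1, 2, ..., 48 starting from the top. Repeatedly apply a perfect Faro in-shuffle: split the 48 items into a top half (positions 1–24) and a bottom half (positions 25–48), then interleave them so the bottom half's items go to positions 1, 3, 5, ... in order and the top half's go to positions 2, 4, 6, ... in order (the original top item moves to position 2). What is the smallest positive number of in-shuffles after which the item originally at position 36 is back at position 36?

Follow position 36 under repeated in-shuffles:
36 → 23 → 46 → 43 → 37 → 25 → 1 → 2 → ... → 36 (length 21)
It first returns after 21 in-shuffles.

21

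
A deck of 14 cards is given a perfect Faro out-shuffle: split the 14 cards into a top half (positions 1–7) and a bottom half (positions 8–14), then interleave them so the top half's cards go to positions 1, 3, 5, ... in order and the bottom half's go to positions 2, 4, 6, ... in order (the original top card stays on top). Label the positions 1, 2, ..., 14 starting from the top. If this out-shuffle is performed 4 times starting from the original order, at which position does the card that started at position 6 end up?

Track the card's position through each out-shuffle:
6 → 11 → 8 → 2 → 3

3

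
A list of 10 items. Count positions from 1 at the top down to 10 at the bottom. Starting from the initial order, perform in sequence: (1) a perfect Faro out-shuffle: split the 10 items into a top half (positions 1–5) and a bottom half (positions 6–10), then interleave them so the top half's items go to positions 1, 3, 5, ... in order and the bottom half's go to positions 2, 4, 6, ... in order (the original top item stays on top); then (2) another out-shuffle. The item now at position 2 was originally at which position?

8

Undo the operations in reverse order, starting from position 2:
  undo op 2 (out-shuffle, from bottom half): 2 ← 6
  undo op 1 (out-shuffle, from bottom half): 6 ← 8
So the item at position 2 came from original position 8.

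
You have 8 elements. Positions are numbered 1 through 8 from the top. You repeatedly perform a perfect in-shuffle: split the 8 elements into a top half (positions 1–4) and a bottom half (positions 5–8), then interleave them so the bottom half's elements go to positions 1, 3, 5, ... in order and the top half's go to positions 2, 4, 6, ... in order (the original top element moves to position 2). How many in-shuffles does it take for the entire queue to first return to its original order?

The in-shuffle permutes the 8 positions with cycle lengths [2, 6].
Every element is home exactly when every cycle has completed a whole number of laps, i.e. after lcm(2, 6) = 6 in-shuffles.

6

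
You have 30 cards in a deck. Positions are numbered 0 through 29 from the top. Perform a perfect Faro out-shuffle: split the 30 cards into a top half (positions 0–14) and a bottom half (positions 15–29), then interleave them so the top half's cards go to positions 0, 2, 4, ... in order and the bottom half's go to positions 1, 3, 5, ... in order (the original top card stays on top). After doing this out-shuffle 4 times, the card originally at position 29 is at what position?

Position 29 is a fixed point of every out-shuffle, so the card never moves.

29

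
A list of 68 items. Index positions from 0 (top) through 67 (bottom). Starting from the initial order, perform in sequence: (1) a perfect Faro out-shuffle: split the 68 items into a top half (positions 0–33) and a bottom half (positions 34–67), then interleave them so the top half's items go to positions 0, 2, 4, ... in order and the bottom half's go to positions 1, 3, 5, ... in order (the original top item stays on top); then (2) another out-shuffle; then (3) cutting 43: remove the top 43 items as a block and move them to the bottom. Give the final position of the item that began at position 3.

Track the item from position 3 forward through each operation:
  after op 1 (out-shuffle): 3 → 6
  after op 2 (out-shuffle): 6 → 12
  after op 3 (cut 43): 12 → 37

37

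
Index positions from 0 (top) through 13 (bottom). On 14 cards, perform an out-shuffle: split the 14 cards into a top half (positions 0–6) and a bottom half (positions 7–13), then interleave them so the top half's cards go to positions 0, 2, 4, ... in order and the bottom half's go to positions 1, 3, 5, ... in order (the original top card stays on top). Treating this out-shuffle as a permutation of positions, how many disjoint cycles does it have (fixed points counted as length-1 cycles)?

3

Trace each unvisited position around until it returns:
(0) (1 2 4 8 3 6 ... len 12) (13)
3 cycles in total.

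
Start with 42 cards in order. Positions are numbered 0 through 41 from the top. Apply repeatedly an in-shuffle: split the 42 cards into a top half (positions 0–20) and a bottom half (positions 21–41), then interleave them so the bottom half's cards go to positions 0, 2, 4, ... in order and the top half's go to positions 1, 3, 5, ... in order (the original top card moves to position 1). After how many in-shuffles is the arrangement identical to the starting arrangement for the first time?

The in-shuffle permutes the 42 positions with cycle lengths [14, 14, 14].
Every card is home exactly when every cycle has completed a whole number of laps, i.e. after lcm(14) = 14 in-shuffles.

14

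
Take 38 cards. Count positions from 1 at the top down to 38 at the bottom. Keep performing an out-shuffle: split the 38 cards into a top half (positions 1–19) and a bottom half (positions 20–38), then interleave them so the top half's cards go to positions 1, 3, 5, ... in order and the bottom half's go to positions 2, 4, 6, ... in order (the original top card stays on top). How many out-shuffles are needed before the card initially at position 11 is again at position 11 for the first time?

36

Follow position 11 under repeated out-shuffles:
11 → 21 → 4 → 7 → 13 → 25 → 12 → 23 → ... → 11 (length 36)
It first returns after 36 out-shuffles.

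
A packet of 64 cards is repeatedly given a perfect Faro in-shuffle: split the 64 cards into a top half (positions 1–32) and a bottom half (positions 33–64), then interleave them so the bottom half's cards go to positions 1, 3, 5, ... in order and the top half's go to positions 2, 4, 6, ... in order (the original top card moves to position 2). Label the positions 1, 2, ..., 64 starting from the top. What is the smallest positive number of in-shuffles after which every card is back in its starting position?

12

The in-shuffle permutes the 64 positions with cycle lengths [4, 12, 12, 12, 12, 12].
Every card is home exactly when every cycle has completed a whole number of laps, i.e. after lcm(4, 12) = 12 in-shuffles.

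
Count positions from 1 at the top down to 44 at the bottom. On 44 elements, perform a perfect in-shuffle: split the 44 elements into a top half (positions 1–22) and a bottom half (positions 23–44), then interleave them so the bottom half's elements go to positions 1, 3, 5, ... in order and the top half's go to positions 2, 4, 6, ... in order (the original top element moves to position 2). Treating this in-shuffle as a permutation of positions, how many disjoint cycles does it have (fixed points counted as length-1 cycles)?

Trace each unvisited position around until it returns:
(1 2 4 8 16 32 ... len 12) (3 6 12 24) (5 10 20 40 35 25) (7 14 28 11 22 44 ... len 12) (9 18 36 27) (15 30) (21 42 39 33)
7 cycles in total.

7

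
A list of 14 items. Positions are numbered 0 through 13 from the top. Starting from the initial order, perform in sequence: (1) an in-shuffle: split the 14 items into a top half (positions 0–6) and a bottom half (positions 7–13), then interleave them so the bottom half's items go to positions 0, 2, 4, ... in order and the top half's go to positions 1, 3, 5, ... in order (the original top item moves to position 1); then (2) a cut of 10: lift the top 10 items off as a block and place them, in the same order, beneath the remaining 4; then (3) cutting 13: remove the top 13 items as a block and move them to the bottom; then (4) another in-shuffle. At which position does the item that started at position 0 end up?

Track the item from position 0 forward through each operation:
  after op 1 (in-shuffle): 0 → 1
  after op 2 (cut 10): 1 → 5
  after op 3 (cut 13): 5 → 6
  after op 4 (in-shuffle): 6 → 13

13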